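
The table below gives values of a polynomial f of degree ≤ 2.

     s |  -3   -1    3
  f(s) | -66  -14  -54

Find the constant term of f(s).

Write f(s) = as^2 + bs + c. Substituting each data point gives a linear system:
  9a - 3b + c = -66
  a - b + c = -14
  9a + 3b + c = -54
Solving the system yields a = -6, b = 2, c = -6.
So f(s) = -6s^2 + 2s - 6.
The constant term is -6.

-6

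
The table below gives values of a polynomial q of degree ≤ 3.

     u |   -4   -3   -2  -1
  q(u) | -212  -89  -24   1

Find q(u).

Write q(u) = au^3 + bu^2 + cu + d. Substituting each data point gives a linear system:
  -64a + 16b - 4c + d = -212
  -27a + 9b - 3c + d = -89
  -8a + 4b - 2c + d = -24
  -a + b - c + d = 1
Solving the system yields a = 3, b = -2, c = -2, d = 4.
So q(u) = 3u^3 - 2u^2 - 2u + 4.
Check: q(-1) = 1. ✓

q(u) = 3u^3 - 2u^2 - 2u + 4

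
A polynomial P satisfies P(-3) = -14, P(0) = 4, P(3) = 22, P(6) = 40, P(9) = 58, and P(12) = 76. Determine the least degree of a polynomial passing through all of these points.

Forward differences of the values at n = -3, 0, 3, 6, 9, 12:
  P  : -14  4  22  40  58  76
  Δ  : 18  18  18  18  18
  Δ^2: 0  0  0  0
  Δ^3: 0  0  0
  Δ^4: 0  0
  Δ^5: 0
The first differences are constant (18) and nonzero, while all higher differences vanish, so the minimal degree is 1.

1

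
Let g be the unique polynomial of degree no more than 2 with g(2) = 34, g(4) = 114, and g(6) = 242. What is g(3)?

68

Write g(s) = as^2 + bs + c. Substituting each data point gives a linear system:
  4a + 2b + c = 34
  16a + 4b + c = 114
  36a + 6b + c = 242
Solving the system yields a = 6, b = 4, c = 2.
So g(s) = 6s² + 4s + 2.
Then g(3) = 68.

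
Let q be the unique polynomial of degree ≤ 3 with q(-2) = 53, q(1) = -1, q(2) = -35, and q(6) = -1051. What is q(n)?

Write q(n) = an^3 + bn^2 + cn + d. Substituting each data point gives a linear system:
  -8a + 4b - 2c + d = 53
  a + b + c + d = -1
  8a + 4b + 2c + d = -35
  216a + 36b + 6c + d = -1051
Solving the system yields a = -5, b = 1, c = -2, d = 5.
So q(n) = -5n^3 + n^2 - 2n + 5.
Check: q(6) = -1051. ✓

q(n) = -5n^3 + n^2 - 2n + 5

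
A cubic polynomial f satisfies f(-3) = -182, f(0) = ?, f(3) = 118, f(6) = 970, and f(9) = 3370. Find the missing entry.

On equispaced nodes a degree-3 polynomial has vanishing fourth forward difference, so
  f(-3) - 4·f(0) + 6·f(3) - 4·f(6) + f(9) = 0.
Substituting the known values and solving for f(0):
  -4·f(0) = -16
  f(0) = 4.

4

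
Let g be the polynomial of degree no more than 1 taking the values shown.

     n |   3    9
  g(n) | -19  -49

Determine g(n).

g(n) = -5n - 4

Using the Lagrange interpolation formula with nodes 3, 9:
  L_0(n) = (n - 9) / -6
  L_1(n) = (n - 3) / 6
Then g(n) = -19·L_0(n) - 49·L_1(n).
Expanding and collecting terms gives g(n) = -5n - 4.
Check: g(3) = -19. ✓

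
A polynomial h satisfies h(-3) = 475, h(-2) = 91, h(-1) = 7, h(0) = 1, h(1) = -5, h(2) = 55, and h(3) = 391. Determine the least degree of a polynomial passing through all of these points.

4

Forward differences of the values at x = -3, -2, -1, 0, 1, 2, 3:
  h  : 475  91  7  1  -5  55  391
  Δ  : -384  -84  -6  -6  60  336
  Δ^2: 300  78  0  66  276
  Δ^3: -222  -78  66  210
  Δ^4: 144  144  144
  Δ^5: 0  0
  Δ^6: 0
The fourth differences are constant (144) and nonzero, while all higher differences vanish, so the minimal degree is 4.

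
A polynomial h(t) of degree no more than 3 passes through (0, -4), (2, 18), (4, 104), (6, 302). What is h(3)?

Using the Lagrange interpolation formula with nodes 0, 2, 4, 6:
  L_0(t) = (t - 2)(t - 4)(t - 6) / -48
  L_1(t) = t(t - 4)(t - 6) / 16
  L_2(t) = t(t - 2)(t - 6) / -16
  L_3(t) = t(t - 2)(t - 4) / 48
Then h(t) = -4·L_0(t) + 18·L_1(t) + 104·L_2(t) + 302·L_3(t).
Expanding and collecting terms gives h(t) = t³ + 2t² + 3t - 4.
Evaluating at t = 3: h(3) = 50.

50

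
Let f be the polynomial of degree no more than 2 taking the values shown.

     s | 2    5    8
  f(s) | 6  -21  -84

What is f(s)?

f(s) = -2s^2 + 5s + 4

Using the Lagrange interpolation formula with nodes 2, 5, 8:
  L_0(s) = (s - 5)(s - 8) / 18
  L_1(s) = (s - 2)(s - 8) / -9
  L_2(s) = (s - 2)(s - 5) / 18
Then f(s) = 6·L_0(s) - 21·L_1(s) - 84·L_2(s).
Expanding and collecting terms gives f(s) = -2s^2 + 5s + 4.
Check: f(5) = -21. ✓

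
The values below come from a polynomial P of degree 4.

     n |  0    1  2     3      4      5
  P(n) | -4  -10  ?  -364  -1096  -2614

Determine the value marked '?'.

-82

The 5 known points determine the degree-4 polynomial uniquely.
Write P(n) = an^4 + bn^3 + cn^2 + dn + e. Substituting each data point gives a linear system:
  e = -4
  a + b + c + d + e = -10
  81a + 27b + 9c + 3d + e = -364
  256a + 64b + 16c + 4d + e = -1096
  625a + 125b + 25c + 5d + e = -2614
Solving the system yields a = -4, b = 0, c = -5, d = 3, e = -4.
So P(n) = -4n^4 - 5n^2 + 3n - 4.
Then P(2) = -82.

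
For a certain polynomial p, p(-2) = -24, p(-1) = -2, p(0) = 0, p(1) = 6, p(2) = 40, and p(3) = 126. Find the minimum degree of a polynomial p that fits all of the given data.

3

Forward differences of the values at n = -2, -1, 0, 1, 2, 3:
  p  : -24  -2  0  6  40  126
  Δ  : 22  2  6  34  86
  Δ^2: -20  4  28  52
  Δ^3: 24  24  24
  Δ^4: 0  0
  Δ^5: 0
The third differences are constant (24) and nonzero, while all higher differences vanish, so the minimal degree is 3.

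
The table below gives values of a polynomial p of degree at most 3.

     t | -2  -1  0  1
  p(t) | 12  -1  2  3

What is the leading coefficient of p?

-3

Write p(t) = at^3 + bt^2 + ct + d. Substituting each data point gives a linear system:
  -8a + 4b - 2c + d = 12
  -a + b - c + d = -1
  d = 2
  a + b + c + d = 3
Solving the system yields a = -3, b = -1, c = 5, d = 2.
So p(t) = -3t³ - t² + 5t + 2.
The leading coefficient is -3.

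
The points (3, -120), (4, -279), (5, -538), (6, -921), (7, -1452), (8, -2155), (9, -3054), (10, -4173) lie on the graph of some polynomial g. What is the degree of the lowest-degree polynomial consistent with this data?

Forward differences of the values at x = 3, 4, 5, 6, 7, 8, 9, 10:
  g  : -120  -279  -538  -921  -1452  -2155  -3054  -4173
  Δ  : -159  -259  -383  -531  -703  -899  -1119
  Δ^2: -100  -124  -148  -172  -196  -220
  Δ^3: -24  -24  -24  -24  -24
  Δ^4: 0  0  0  0
  Δ^5: 0  0  0
  Δ^6: 0  0
  Δ^7: 0
The third differences are constant (-24) and nonzero, while all higher differences vanish, so the minimal degree is 3.

3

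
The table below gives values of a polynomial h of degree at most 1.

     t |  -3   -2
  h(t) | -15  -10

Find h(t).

Write h(t) = at + b. Substituting each data point gives a linear system:
  -3a + b = -15
  -2a + b = -10
Solving the system yields a = 5, b = 0.
So h(t) = 5t.
Check: h(-2) = -10. ✓

h(t) = 5t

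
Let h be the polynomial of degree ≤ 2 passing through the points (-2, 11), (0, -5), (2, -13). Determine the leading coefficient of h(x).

1

Write h(x) = ax^2 + bx + c. Substituting each data point gives a linear system:
  4a - 2b + c = 11
  c = -5
  4a + 2b + c = -13
Solving the system yields a = 1, b = -6, c = -5.
So h(x) = x^2 - 6x - 5.
The leading coefficient is 1.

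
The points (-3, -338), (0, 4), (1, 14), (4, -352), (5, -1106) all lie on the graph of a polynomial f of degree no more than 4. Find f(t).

f(t) = -3t^4 + 5t^3 + 5t^2 + 3t + 4

Write f(t) = at^4 + bt^3 + ct^2 + dt + e. Substituting each data point gives a linear system:
  81a - 27b + 9c - 3d + e = -338
  e = 4
  a + b + c + d + e = 14
  256a + 64b + 16c + 4d + e = -352
  625a + 125b + 25c + 5d + e = -1106
Solving the system yields a = -3, b = 5, c = 5, d = 3, e = 4.
So f(t) = -3t^4 + 5t^3 + 5t^2 + 3t + 4.
Check: f(1) = 14. ✓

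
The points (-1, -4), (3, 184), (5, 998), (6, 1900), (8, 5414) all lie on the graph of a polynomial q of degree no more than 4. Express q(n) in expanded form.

q(n) = n^4 + 2n^3 + 4n^2 + 5n - 2

Write q(n) = an^4 + bn^3 + cn^2 + dn + e. Substituting each data point gives a linear system:
  a - b + c - d + e = -4
  81a + 27b + 9c + 3d + e = 184
  625a + 125b + 25c + 5d + e = 998
  1296a + 216b + 36c + 6d + e = 1900
  4096a + 512b + 64c + 8d + e = 5414
Solving the system yields a = 1, b = 2, c = 4, d = 5, e = -2.
So q(n) = n^4 + 2n^3 + 4n^2 + 5n - 2.
Check: q(3) = 184. ✓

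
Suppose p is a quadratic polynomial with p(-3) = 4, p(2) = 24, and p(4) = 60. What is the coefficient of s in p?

Write p(s) = as^2 + bs + c. Substituting each data point gives a linear system:
  9a - 3b + c = 4
  4a + 2b + c = 24
  16a + 4b + c = 60
Solving the system yields a = 2, b = 6, c = 4.
So p(s) = 2s^2 + 6s + 4.
The coefficient of s is 6.

6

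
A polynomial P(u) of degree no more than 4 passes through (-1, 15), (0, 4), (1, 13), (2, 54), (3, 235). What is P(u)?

Write P(u) = au^4 + bu^3 + cu^2 + du + e. Substituting each data point gives a linear system:
  a - b + c - d + e = 15
  e = 4
  a + b + c + d + e = 13
  16a + 8b + 4c + 2d + e = 54
  81a + 27b + 9c + 3d + e = 235
Solving the system yields a = 4, b = -6, c = 6, d = 5, e = 4.
So P(u) = 4u^4 - 6u^3 + 6u^2 + 5u + 4.
Check: P(2) = 54. ✓

P(u) = 4u^4 - 6u^3 + 6u^2 + 5u + 4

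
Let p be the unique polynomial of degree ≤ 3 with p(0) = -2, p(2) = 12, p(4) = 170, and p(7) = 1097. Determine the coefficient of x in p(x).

Write p(x) = ax^3 + bx^2 + cx + d. Substituting each data point gives a linear system:
  d = -2
  8a + 4b + 2c + d = 12
  64a + 16b + 4c + d = 170
  343a + 49b + 7c + d = 1097
Solving the system yields a = 4, b = -6, c = 3, d = -2.
So p(x) = 4x³ - 6x² + 3x - 2.
The coefficient of x is 3.

3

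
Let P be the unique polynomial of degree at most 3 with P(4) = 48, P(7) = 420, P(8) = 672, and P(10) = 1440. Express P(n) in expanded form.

P(n) = 2n^3 - 6n^2 + 4n

Write P(n) = an^3 + bn^2 + cn + d. Substituting each data point gives a linear system:
  64a + 16b + 4c + d = 48
  343a + 49b + 7c + d = 420
  512a + 64b + 8c + d = 672
  1000a + 100b + 10c + d = 1440
Solving the system yields a = 2, b = -6, c = 4, d = 0.
So P(n) = 2n^3 - 6n^2 + 4n.
Check: P(7) = 420. ✓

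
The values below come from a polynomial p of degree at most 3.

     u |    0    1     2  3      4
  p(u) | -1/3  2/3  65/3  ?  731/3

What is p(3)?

On equispaced nodes a degree-3 polynomial has vanishing fourth forward difference, so
  p(0) - 4·p(1) + 6·p(2) - 4·p(3) + p(4) = 0.
Substituting the known values and solving for p(3):
  -4·p(3) = -1112/3
  p(3) = 278/3.

278/3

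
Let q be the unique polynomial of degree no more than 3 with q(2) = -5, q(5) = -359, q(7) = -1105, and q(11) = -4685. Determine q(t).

q(t) = -4t^3 + 5t^2 + 3t + 1

Using the Lagrange interpolation formula with nodes 2, 5, 7, 11:
  L_0(t) = (t - 5)(t - 7)(t - 11) / -135
  L_1(t) = (t - 2)(t - 7)(t - 11) / 36
  L_2(t) = (t - 2)(t - 5)(t - 11) / -40
  L_3(t) = (t - 2)(t - 5)(t - 7) / 216
Then q(t) = -5·L_0(t) - 359·L_1(t) - 1105·L_2(t) - 4685·L_3(t).
Expanding and collecting terms gives q(t) = -4t³ + 5t² + 3t + 1.
Check: q(5) = -359. ✓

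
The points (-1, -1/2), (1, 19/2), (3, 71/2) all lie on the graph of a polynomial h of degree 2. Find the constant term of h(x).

Write h(x) = ax^2 + bx + c. Substituting each data point gives a linear system:
  a - b + c = -1/2
  a + b + c = 19/2
  9a + 3b + c = 71/2
Solving the system yields a = 2, b = 5, c = 5/2.
So h(x) = 2x^2 + 5x + 5/2.
The constant term is 5/2.

5/2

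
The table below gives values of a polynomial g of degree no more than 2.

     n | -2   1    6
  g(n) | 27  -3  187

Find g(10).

Using the Lagrange interpolation formula with nodes -2, 1, 6:
  L_0(n) = (n - 1)(n - 6) / 24
  L_1(n) = (n + 2)(n - 6) / -15
  L_2(n) = (n + 2)(n - 1) / 40
Then g(n) = 27·L_0(n) - 3·L_1(n) + 187·L_2(n).
Expanding and collecting terms gives g(n) = 6n^2 - 4n - 5.
Evaluating at n = 10: g(10) = 555.

555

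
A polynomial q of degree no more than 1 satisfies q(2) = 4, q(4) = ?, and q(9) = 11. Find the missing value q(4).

The 2 known points determine the degree-1 polynomial uniquely.
Write q(s) = as + b. Substituting each data point gives a linear system:
  2a + b = 4
  9a + b = 11
Solving the system yields a = 1, b = 2.
So q(s) = s + 2.
Then q(4) = 6.

6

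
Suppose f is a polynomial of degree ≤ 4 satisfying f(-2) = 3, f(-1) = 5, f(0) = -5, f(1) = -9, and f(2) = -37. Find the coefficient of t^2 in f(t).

Write f(t) = at^4 + bt^3 + ct^2 + dt + e. Substituting each data point gives a linear system:
  16a - 8b + 4c - 2d + e = 3
  a - b + c - d + e = 5
  e = -5
  a + b + c + d + e = -9
  16a + 8b + 4c + 2d + e = -37
Solving the system yields a = -2, b = -1, c = 5, d = -6, e = -5.
So f(t) = -2t⁴ - t³ + 5t² - 6t - 5.
The coefficient of t^2 is 5.

5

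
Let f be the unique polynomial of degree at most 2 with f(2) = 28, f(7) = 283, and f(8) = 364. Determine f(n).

Using the Lagrange interpolation formula with nodes 2, 7, 8:
  L_0(n) = (n - 7)(n - 8) / 30
  L_1(n) = (n - 2)(n - 8) / -5
  L_2(n) = (n - 2)(n - 7) / 6
Then f(n) = 28·L_0(n) + 283·L_1(n) + 364·L_2(n).
Expanding and collecting terms gives f(n) = 5n^2 + 6n - 4.
Check: f(8) = 364. ✓

f(n) = 5n^2 + 6n - 4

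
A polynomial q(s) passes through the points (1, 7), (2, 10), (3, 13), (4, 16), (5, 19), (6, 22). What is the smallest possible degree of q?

Forward differences of the values at s = 1, 2, 3, 4, 5, 6:
  q  : 7  10  13  16  19  22
  Δ  : 3  3  3  3  3
  Δ^2: 0  0  0  0
  Δ^3: 0  0  0
  Δ^4: 0  0
  Δ^5: 0
The first differences are constant (3) and nonzero, while all higher differences vanish, so the minimal degree is 1.

1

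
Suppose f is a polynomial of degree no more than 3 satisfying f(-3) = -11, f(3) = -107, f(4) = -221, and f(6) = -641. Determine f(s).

Write f(s) = as^3 + bs^2 + cs + d. Substituting each data point gives a linear system:
  -27a + 9b - 3c + d = -11
  27a + 9b + 3c + d = -107
  64a + 16b + 4c + d = -221
  216a + 36b + 6c + d = -641
Solving the system yields a = -2, b = -6, c = 2, d = -5.
So f(s) = -2s^3 - 6s^2 + 2s - 5.
Check: f(4) = -221. ✓

f(s) = -2s^3 - 6s^2 + 2s - 5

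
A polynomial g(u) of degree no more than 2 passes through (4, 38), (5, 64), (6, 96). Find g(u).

g(u) = 3u^2 - u - 6

Write g(u) = au^2 + bu + c. Substituting each data point gives a linear system:
  16a + 4b + c = 38
  25a + 5b + c = 64
  36a + 6b + c = 96
Solving the system yields a = 3, b = -1, c = -6.
So g(u) = 3u^2 - u - 6.
Check: g(4) = 38. ✓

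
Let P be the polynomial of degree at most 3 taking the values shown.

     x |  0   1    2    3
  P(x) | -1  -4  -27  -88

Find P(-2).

17

Using the Lagrange interpolation formula with nodes 0, 1, 2, 3:
  L_0(x) = (x - 1)(x - 2)(x - 3) / -6
  L_1(x) = x(x - 2)(x - 3) / 2
  L_2(x) = x(x - 1)(x - 3) / -2
  L_3(x) = x(x - 1)(x - 2) / 6
Then P(x) = -1·L_0(x) - 4·L_1(x) - 27·L_2(x) - 88·L_3(x).
Expanding and collecting terms gives P(x) = -3x^3 - x^2 + x - 1.
Evaluating at x = -2: P(-2) = 17.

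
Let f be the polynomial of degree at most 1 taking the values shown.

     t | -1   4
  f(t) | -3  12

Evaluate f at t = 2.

Using the Lagrange interpolation formula with nodes -1, 4:
  L_0(t) = (t - 4) / -5
  L_1(t) = (t + 1) / 5
Then f(t) = -3·L_0(t) + 12·L_1(t).
Expanding and collecting terms gives f(t) = 3t.
Evaluating at t = 2: f(2) = 6.

6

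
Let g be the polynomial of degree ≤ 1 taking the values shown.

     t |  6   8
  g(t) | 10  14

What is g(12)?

Write g(t) = at + b. Substituting each data point gives a linear system:
  6a + b = 10
  8a + b = 14
Solving the system yields a = 2, b = -2.
So g(t) = 2t - 2.
Then g(12) = 22.

22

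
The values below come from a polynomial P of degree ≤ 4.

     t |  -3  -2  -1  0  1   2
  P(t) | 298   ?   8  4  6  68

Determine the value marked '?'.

60

The 5 known points determine the degree-4 polynomial uniquely.
Write P(t) = at^4 + bt^3 + ct^2 + dt + e. Substituting each data point gives a linear system:
  81a - 27b + 9c - 3d + e = 298
  a - b + c - d + e = 8
  e = 4
  a + b + c + d + e = 6
  16a + 8b + 4c + 2d + e = 68
Solving the system yields a = 4, b = 1, c = -1, d = -2, e = 4.
So P(t) = 4t^4 + t^3 - t^2 - 2t + 4.
Then P(-2) = 60.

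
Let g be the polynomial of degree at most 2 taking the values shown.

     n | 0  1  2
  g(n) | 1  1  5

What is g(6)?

61

Forward differences of the values at n = 0, 1, 2:
  g  : 1  1  5
  Δ  : 0  4
  Δ^2: 4
The second differences are constant, confirming degree 2.
Interpolating (Newton forward form) and evaluating at n = 6 gives g(6) = 61.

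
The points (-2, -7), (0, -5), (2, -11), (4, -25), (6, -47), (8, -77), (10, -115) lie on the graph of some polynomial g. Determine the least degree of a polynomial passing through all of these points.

Forward differences of the values at x = -2, 0, 2, 4, 6, 8, 10:
  g  : -7  -5  -11  -25  -47  -77  -115
  Δ  : 2  -6  -14  -22  -30  -38
  Δ^2: -8  -8  -8  -8  -8
  Δ^3: 0  0  0  0
  Δ^4: 0  0  0
  Δ^5: 0  0
  Δ^6: 0
The second differences are constant (-8) and nonzero, while all higher differences vanish, so the minimal degree is 2.

2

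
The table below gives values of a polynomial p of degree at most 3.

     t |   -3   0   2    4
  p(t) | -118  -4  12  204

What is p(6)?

Write p(t) = at^3 + bt^2 + ct + d. Substituting each data point gives a linear system:
  -27a + 9b - 3c + d = -118
  d = -4
  8a + 4b + 2c + d = 12
  64a + 16b + 4c + d = 204
Solving the system yields a = 4, b = -2, c = -4, d = -4.
So p(t) = 4t³ - 2t² - 4t - 4.
Then p(6) = 764.

764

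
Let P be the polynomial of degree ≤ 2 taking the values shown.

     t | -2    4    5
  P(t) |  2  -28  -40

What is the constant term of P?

Write P(t) = at^2 + bt + c. Substituting each data point gives a linear system:
  4a - 2b + c = 2
  16a + 4b + c = -28
  25a + 5b + c = -40
Solving the system yields a = -1, b = -3, c = 0.
So P(t) = -t^2 - 3t.
The constant term is 0.

0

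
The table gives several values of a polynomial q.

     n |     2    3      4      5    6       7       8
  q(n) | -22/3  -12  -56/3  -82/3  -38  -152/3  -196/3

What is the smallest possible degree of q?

2

Forward differences of the values at n = 2, 3, 4, 5, 6, 7, 8:
  q  : -22/3  -12  -56/3  -82/3  -38  -152/3  -196/3
  Δ  : -14/3  -20/3  -26/3  -32/3  -38/3  -44/3
  Δ^2: -2  -2  -2  -2  -2
  Δ^3: 0  0  0  0
  Δ^4: 0  0  0
  Δ^5: 0  0
  Δ^6: 0
The second differences are constant (-2) and nonzero, while all higher differences vanish, so the minimal degree is 2.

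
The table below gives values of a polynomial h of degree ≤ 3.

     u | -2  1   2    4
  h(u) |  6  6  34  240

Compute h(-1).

Using the Lagrange interpolation formula with nodes -2, 1, 2, 4:
  L_0(u) = (u - 1)(u - 2)(u - 4) / -72
  L_1(u) = (u + 2)(u - 2)(u - 4) / 9
  L_2(u) = (u + 2)(u - 1)(u - 4) / -8
  L_3(u) = (u + 2)(u - 1)(u - 2) / 36
Then h(u) = 6·L_0(u) + 6·L_1(u) + 34·L_2(u) + 240·L_3(u).
Expanding and collecting terms gives h(u) = 3u³ + 4u² - 5u + 4.
Evaluating at u = -1: h(-1) = 10.

10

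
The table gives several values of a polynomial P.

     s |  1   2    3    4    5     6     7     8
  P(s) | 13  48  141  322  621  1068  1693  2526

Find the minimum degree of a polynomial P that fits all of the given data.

3

Forward differences of the values at s = 1, 2, 3, 4, 5, 6, 7, 8:
  P  : 13  48  141  322  621  1068  1693  2526
  Δ  : 35  93  181  299  447  625  833
  Δ^2: 58  88  118  148  178  208
  Δ^3: 30  30  30  30  30
  Δ^4: 0  0  0  0
  Δ^5: 0  0  0
  Δ^6: 0  0
  Δ^7: 0
The third differences are constant (30) and nonzero, while all higher differences vanish, so the minimal degree is 3.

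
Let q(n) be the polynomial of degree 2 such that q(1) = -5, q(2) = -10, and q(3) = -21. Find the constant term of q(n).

Write q(n) = an^2 + bn + c. Substituting each data point gives a linear system:
  a + b + c = -5
  4a + 2b + c = -10
  9a + 3b + c = -21
Solving the system yields a = -3, b = 4, c = -6.
So q(n) = -3n² + 4n - 6.
The constant term is -6.

-6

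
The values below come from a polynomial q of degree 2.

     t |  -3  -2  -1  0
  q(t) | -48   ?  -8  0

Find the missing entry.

-24

The 3 known points determine the degree-2 polynomial uniquely.
Write q(t) = at^2 + bt + c. Substituting each data point gives a linear system:
  9a - 3b + c = -48
  a - b + c = -8
  c = 0
Solving the system yields a = -4, b = 4, c = 0.
So q(t) = -4t^2 + 4t.
Then q(-2) = -24.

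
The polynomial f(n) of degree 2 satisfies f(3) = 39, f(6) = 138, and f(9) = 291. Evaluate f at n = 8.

Using the Lagrange interpolation formula with nodes 3, 6, 9:
  L_0(n) = (n - 6)(n - 9) / 18
  L_1(n) = (n - 3)(n - 9) / -9
  L_2(n) = (n - 3)(n - 6) / 18
Then f(n) = 39·L_0(n) + 138·L_1(n) + 291·L_2(n).
Expanding and collecting terms gives f(n) = 3n^2 + 6n - 6.
Evaluating at n = 8: f(8) = 234.

234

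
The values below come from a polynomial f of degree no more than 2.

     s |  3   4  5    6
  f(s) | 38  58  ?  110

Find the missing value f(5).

82

The 3 known points determine the degree-2 polynomial uniquely.
Write f(s) = as^2 + bs + c. Substituting each data point gives a linear system:
  9a + 3b + c = 38
  16a + 4b + c = 58
  36a + 6b + c = 110
Solving the system yields a = 2, b = 6, c = 2.
So f(s) = 2s^2 + 6s + 2.
Then f(5) = 82.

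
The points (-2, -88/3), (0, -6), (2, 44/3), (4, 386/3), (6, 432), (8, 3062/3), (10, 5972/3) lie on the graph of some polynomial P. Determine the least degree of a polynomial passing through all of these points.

Forward differences of the values at x = -2, 0, 2, 4, 6, 8, 10:
  P  : -88/3  -6  44/3  386/3  432  3062/3  5972/3
  Δ  : 70/3  62/3  114  910/3  1766/3  970
  Δ^2: -8/3  280/3  568/3  856/3  1144/3
  Δ^3: 96  96  96  96
  Δ^4: 0  0  0
  Δ^5: 0  0
  Δ^6: 0
The third differences are constant (96) and nonzero, while all higher differences vanish, so the minimal degree is 3.

3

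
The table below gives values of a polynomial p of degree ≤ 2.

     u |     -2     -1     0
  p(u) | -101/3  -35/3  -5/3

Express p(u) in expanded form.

p(u) = -6u^2 + 4u - 5/3

Using the Lagrange interpolation formula with nodes -2, -1, 0:
  L_0(u) = (u + 1)u / 2
  L_1(u) = (u + 2)u / -1
  L_2(u) = (u + 2)(u + 1) / 2
Then p(u) = -101/3·L_0(u) - 35/3·L_1(u) - 5/3·L_2(u).
Expanding and collecting terms gives p(u) = -6u^2 + 4u - 5/3.
Check: p(-1) = -35/3. ✓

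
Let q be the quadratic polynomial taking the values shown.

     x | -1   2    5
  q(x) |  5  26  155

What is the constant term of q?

Write q(x) = ax^2 + bx + c. Substituting each data point gives a linear system:
  a - b + c = 5
  4a + 2b + c = 26
  25a + 5b + c = 155
Solving the system yields a = 6, b = 1, c = 0.
So q(x) = 6x^2 + x.
The constant term is 0.

0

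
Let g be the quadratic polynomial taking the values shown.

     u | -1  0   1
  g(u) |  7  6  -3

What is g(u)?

g(u) = -4u^2 - 5u + 6

Write g(u) = au^2 + bu + c. Substituting each data point gives a linear system:
  a - b + c = 7
  c = 6
  a + b + c = -3
Solving the system yields a = -4, b = -5, c = 6.
So g(u) = -4u^2 - 5u + 6.
Check: g(-1) = 7. ✓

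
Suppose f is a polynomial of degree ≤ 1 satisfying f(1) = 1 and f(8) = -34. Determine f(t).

f(t) = -5t + 6

Write f(t) = at + b. Substituting each data point gives a linear system:
  a + b = 1
  8a + b = -34
Solving the system yields a = -5, b = 6.
So f(t) = -5t + 6.
Check: f(8) = -34. ✓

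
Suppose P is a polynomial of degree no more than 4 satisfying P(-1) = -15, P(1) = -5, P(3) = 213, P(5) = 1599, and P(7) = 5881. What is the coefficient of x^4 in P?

2

Write P(x) = ax^4 + bx^3 + cx^2 + dx + e. Substituting each data point gives a linear system:
  a - b + c - d + e = -15
  a + b + c + d + e = -5
  81a + 27b + 9c + 3d + e = 213
  625a + 125b + 25c + 5d + e = 1599
  2401a + 343b + 49c + 7d + e = 5881
Solving the system yields a = 2, b = 4, c = -6, d = 1, e = -6.
So P(x) = 2x⁴ + 4x³ - 6x² + x - 6.
The leading coefficient is 2.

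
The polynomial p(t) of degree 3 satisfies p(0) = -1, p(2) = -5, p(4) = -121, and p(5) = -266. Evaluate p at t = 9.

-1846

Using the Lagrange interpolation formula with nodes 0, 2, 4, 5:
  L_0(t) = (t - 2)(t - 4)(t - 5) / -40
  L_1(t) = t(t - 4)(t - 5) / 12
  L_2(t) = t(t - 2)(t - 5) / -8
  L_3(t) = t(t - 2)(t - 4) / 15
Then p(t) = -1·L_0(t) - 5·L_1(t) - 121·L_2(t) - 266·L_3(t).
Expanding and collecting terms gives p(t) = -3t^3 + 4t^2 + 2t - 1.
Evaluating at t = 9: p(9) = -1846.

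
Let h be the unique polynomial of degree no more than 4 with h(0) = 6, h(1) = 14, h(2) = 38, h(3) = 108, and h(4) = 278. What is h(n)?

h(n) = n^4 - n^3 + 4n^2 + 4n + 6

Using the Lagrange interpolation formula with nodes 0, 1, 2, 3, 4:
  L_0(n) = (n - 1)(n - 2)(n - 3)(n - 4) / 24
  L_1(n) = n(n - 2)(n - 3)(n - 4) / -6
  L_2(n) = n(n - 1)(n - 3)(n - 4) / 4
  L_3(n) = n(n - 1)(n - 2)(n - 4) / -6
  L_4(n) = n(n - 1)(n - 2)(n - 3) / 24
Then h(n) = 6·L_0(n) + 14·L_1(n) + 38·L_2(n) + 108·L_3(n) + 278·L_4(n).
Expanding and collecting terms gives h(n) = n⁴ - n³ + 4n² + 4n + 6.
Check: h(0) = 6. ✓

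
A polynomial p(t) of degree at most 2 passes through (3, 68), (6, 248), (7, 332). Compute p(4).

Using the Lagrange interpolation formula with nodes 3, 6, 7:
  L_0(t) = (t - 6)(t - 7) / 12
  L_1(t) = (t - 3)(t - 7) / -3
  L_2(t) = (t - 3)(t - 6) / 4
Then p(t) = 68·L_0(t) + 248·L_1(t) + 332·L_2(t).
Expanding and collecting terms gives p(t) = 6t² + 6t - 4.
Evaluating at t = 4: p(4) = 116.

116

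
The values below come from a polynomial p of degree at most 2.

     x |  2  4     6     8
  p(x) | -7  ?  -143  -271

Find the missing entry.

On equispaced nodes a degree-2 polynomial has vanishing third forward difference, so
  - p(2) + 3·p(4) - 3·p(6) + p(8) = 0.
Substituting the known values and solving for p(4):
  3·p(4) = -165
  p(4) = -55.

-55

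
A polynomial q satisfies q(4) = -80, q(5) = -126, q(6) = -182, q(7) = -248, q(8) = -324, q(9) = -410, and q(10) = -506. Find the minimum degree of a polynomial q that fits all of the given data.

Forward differences of the values at x = 4, 5, 6, 7, 8, 9, 10:
  q  : -80  -126  -182  -248  -324  -410  -506
  Δ  : -46  -56  -66  -76  -86  -96
  Δ^2: -10  -10  -10  -10  -10
  Δ^3: 0  0  0  0
  Δ^4: 0  0  0
  Δ^5: 0  0
  Δ^6: 0
The second differences are constant (-10) and nonzero, while all higher differences vanish, so the minimal degree is 2.

2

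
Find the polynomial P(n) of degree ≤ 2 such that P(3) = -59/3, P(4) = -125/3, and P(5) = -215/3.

Using the Lagrange interpolation formula with nodes 3, 4, 5:
  L_0(n) = (n - 4)(n - 5) / 2
  L_1(n) = (n - 3)(n - 5) / -1
  L_2(n) = (n - 3)(n - 4) / 2
Then P(n) = -59/3·L_0(n) - 125/3·L_1(n) - 215/3·L_2(n).
Expanding and collecting terms gives P(n) = -4n^2 + 6n - 5/3.
Check: P(4) = -125/3. ✓

P(n) = -4n^2 + 6n - 5/3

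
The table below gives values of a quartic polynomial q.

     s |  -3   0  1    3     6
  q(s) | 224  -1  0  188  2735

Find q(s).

Write q(s) = as^4 + bs^3 + cs^2 + ds + e. Substituting each data point gives a linear system:
  81a - 27b + 9c - 3d + e = 224
  e = -1
  a + b + c + d + e = 0
  81a + 27b + 9c + 3d + e = 188
  1296a + 216b + 36c + 6d + e = 2735
Solving the system yields a = 2, b = 0, c = 5, d = -6, e = -1.
So q(s) = 2s⁴ + 5s² - 6s - 1.
Check: q(6) = 2735. ✓

q(s) = 2s^4 + 5s^2 - 6s - 1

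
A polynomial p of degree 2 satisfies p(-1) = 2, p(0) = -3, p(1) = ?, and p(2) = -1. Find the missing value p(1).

On equispaced nodes a degree-2 polynomial has vanishing third forward difference, so
  - p(-1) + 3·p(0) - 3·p(1) + p(2) = 0.
Substituting the known values and solving for p(1):
  -3·p(1) = 12
  p(1) = -4.

-4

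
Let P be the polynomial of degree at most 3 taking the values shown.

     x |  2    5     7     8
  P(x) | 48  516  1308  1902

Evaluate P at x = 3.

132

Using the Lagrange interpolation formula with nodes 2, 5, 7, 8:
  L_0(x) = (x - 5)(x - 7)(x - 8) / -90
  L_1(x) = (x - 2)(x - 7)(x - 8) / 18
  L_2(x) = (x - 2)(x - 5)(x - 8) / -10
  L_3(x) = (x - 2)(x - 5)(x - 7) / 18
Then P(x) = 48·L_0(x) + 516·L_1(x) + 1308·L_2(x) + 1902·L_3(x).
Expanding and collecting terms gives P(x) = 3x^3 + 6x^2 - 3x + 6.
Evaluating at x = 3: P(3) = 132.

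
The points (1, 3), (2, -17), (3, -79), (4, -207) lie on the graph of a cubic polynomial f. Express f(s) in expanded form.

f(s) = -4s^3 + 3s^2 - s + 5

Using the Lagrange interpolation formula with nodes 1, 2, 3, 4:
  L_0(s) = (s - 2)(s - 3)(s - 4) / -6
  L_1(s) = (s - 1)(s - 3)(s - 4) / 2
  L_2(s) = (s - 1)(s - 2)(s - 4) / -2
  L_3(s) = (s - 1)(s - 2)(s - 3) / 6
Then f(s) = 3·L_0(s) - 17·L_1(s) - 79·L_2(s) - 207·L_3(s).
Expanding and collecting terms gives f(s) = -4s^3 + 3s^2 - s + 5.
Check: f(1) = 3. ✓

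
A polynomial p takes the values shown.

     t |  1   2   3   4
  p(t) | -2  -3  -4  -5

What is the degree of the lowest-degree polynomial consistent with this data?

Forward differences of the values at t = 1, 2, 3, 4:
  p  : -2  -3  -4  -5
  Δ  : -1  -1  -1
  Δ^2: 0  0
  Δ^3: 0
The first differences are constant (-1) and nonzero, while all higher differences vanish, so the minimal degree is 1.

1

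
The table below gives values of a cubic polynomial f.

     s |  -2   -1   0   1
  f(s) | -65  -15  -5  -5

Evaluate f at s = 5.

Forward differences of the values at s = -2, -1, 0, 1:
  f  : -65  -15  -5  -5
  Δ  : 50  10  0
  Δ^2: -40  -10
  Δ^3: 30
The third differences are constant, confirming degree 3.
Interpolating (Newton forward form) and evaluating at s = 5 gives f(5) = 495.

495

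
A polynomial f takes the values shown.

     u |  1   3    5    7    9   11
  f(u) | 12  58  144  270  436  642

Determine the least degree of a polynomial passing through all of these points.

Forward differences of the values at u = 1, 3, 5, 7, 9, 11:
  f  : 12  58  144  270  436  642
  Δ  : 46  86  126  166  206
  Δ^2: 40  40  40  40
  Δ^3: 0  0  0
  Δ^4: 0  0
  Δ^5: 0
The second differences are constant (40) and nonzero, while all higher differences vanish, so the minimal degree is 2.

2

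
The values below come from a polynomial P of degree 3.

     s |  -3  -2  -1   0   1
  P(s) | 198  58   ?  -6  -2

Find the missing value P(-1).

2

The 4 known points determine the degree-3 polynomial uniquely.
Write P(s) = as^3 + bs^2 + cs + d. Substituting each data point gives a linear system:
  -27a + 9b - 3c + d = 198
  -8a + 4b - 2c + d = 58
  d = -6
  a + b + c + d = -2
Solving the system yields a = -6, b = 6, c = 4, d = -6.
So P(s) = -6s³ + 6s² + 4s - 6.
Then P(-1) = 2.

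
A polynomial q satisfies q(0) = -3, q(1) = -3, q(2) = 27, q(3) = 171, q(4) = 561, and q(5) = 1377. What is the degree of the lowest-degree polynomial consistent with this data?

4

Forward differences of the values at u = 0, 1, 2, 3, 4, 5:
  q  : -3  -3  27  171  561  1377
  Δ  : 0  30  144  390  816
  Δ^2: 30  114  246  426
  Δ^3: 84  132  180
  Δ^4: 48  48
  Δ^5: 0
The fourth differences are constant (48) and nonzero, while all higher differences vanish, so the minimal degree is 4.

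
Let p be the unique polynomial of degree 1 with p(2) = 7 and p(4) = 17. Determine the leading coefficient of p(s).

Write p(s) = as + b. Substituting each data point gives a linear system:
  2a + b = 7
  4a + b = 17
Solving the system yields a = 5, b = -3.
So p(s) = 5s - 3.
The leading coefficient is 5.

5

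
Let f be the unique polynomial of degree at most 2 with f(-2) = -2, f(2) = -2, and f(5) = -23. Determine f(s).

f(s) = -s^2 + 2

Using the Lagrange interpolation formula with nodes -2, 2, 5:
  L_0(s) = (s - 2)(s - 5) / 28
  L_1(s) = (s + 2)(s - 5) / -12
  L_2(s) = (s + 2)(s - 2) / 21
Then f(s) = -2·L_0(s) - 2·L_1(s) - 23·L_2(s).
Expanding and collecting terms gives f(s) = -s^2 + 2.
Check: f(-2) = -2. ✓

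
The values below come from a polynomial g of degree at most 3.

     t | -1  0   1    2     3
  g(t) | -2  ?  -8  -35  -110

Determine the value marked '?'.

On equispaced nodes a degree-3 polynomial has vanishing fourth forward difference, so
  g(-1) - 4·g(0) + 6·g(1) - 4·g(2) + g(3) = 0.
Substituting the known values and solving for g(0):
  -4·g(0) = 20
  g(0) = -5.

-5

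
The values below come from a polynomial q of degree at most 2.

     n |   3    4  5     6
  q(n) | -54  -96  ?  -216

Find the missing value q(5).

-150

On equispaced nodes a degree-2 polynomial has vanishing third forward difference, so
  - q(3) + 3·q(4) - 3·q(5) + q(6) = 0.
Substituting the known values and solving for q(5):
  -3·q(5) = 450
  q(5) = -150.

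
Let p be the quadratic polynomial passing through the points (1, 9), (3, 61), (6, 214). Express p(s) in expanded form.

p(s) = 5s^2 + 6s - 2

Write p(s) = as^2 + bs + c. Substituting each data point gives a linear system:
  a + b + c = 9
  9a + 3b + c = 61
  36a + 6b + c = 214
Solving the system yields a = 5, b = 6, c = -2.
So p(s) = 5s^2 + 6s - 2.
Check: p(1) = 9. ✓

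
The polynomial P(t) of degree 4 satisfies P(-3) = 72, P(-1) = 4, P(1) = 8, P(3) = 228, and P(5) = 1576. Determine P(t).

Write P(t) = at^4 + bt^3 + ct^2 + dt + e. Substituting each data point gives a linear system:
  81a - 27b + 9c - 3d + e = 72
  a - b + c - d + e = 4
  a + b + c + d + e = 8
  81a + 27b + 9c + 3d + e = 228
  625a + 125b + 25c + 5d + e = 1576
Solving the system yields a = 2, b = 3, c = -2, d = -1, e = 6.
So P(t) = 2t⁴ + 3t³ - 2t² - t + 6.
Check: P(5) = 1576. ✓

P(t) = 2t^4 + 3t^3 - 2t^2 - t + 6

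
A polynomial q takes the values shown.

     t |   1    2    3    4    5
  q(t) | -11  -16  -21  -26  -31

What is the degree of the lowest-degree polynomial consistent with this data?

1

Forward differences of the values at t = 1, 2, 3, 4, 5:
  q  : -11  -16  -21  -26  -31
  Δ  : -5  -5  -5  -5
  Δ^2: 0  0  0
  Δ^3: 0  0
  Δ^4: 0
The first differences are constant (-5) and nonzero, while all higher differences vanish, so the minimal degree is 1.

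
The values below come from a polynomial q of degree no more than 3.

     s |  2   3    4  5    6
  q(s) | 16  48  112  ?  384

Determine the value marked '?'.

220

The 4 known points determine the degree-3 polynomial uniquely.
Write q(s) = as^3 + bs^2 + cs + d. Substituting each data point gives a linear system:
  8a + 4b + 2c + d = 16
  27a + 9b + 3c + d = 48
  64a + 16b + 4c + d = 112
  216a + 36b + 6c + d = 384
Solving the system yields a = 2, b = -2, c = 4, d = 0.
So q(s) = 2s³ - 2s² + 4s.
Then q(5) = 220.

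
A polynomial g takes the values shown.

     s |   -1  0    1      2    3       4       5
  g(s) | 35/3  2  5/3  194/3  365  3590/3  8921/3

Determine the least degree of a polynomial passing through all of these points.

4

Forward differences of the values at s = -1, 0, 1, 2, 3, 4, 5:
  g  : 35/3  2  5/3  194/3  365  3590/3  8921/3
  Δ  : -29/3  -1/3  63  901/3  2495/3  1777
  Δ^2: 28/3  190/3  712/3  1594/3  2836/3
  Δ^3: 54  174  294  414
  Δ^4: 120  120  120
  Δ^5: 0  0
  Δ^6: 0
The fourth differences are constant (120) and nonzero, while all higher differences vanish, so the minimal degree is 4.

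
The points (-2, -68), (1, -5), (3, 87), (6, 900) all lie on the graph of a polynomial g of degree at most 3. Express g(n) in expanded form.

g(n) = 5n^3 - 5n^2 + n - 6

Write g(n) = an^3 + bn^2 + cn + d. Substituting each data point gives a linear system:
  -8a + 4b - 2c + d = -68
  a + b + c + d = -5
  27a + 9b + 3c + d = 87
  216a + 36b + 6c + d = 900
Solving the system yields a = 5, b = -5, c = 1, d = -6.
So g(n) = 5n³ - 5n² + n - 6.
Check: g(-2) = -68. ✓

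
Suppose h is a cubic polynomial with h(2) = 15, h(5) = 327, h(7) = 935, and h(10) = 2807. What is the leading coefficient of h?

3

Write h(t) = at^3 + bt^2 + ct + d. Substituting each data point gives a linear system:
  8a + 4b + 2c + d = 15
  125a + 25b + 5c + d = 327
  343a + 49b + 7c + d = 935
  1000a + 100b + 10c + d = 2807
Solving the system yields a = 3, b = -2, c = 1, d = -3.
So h(t) = 3t^3 - 2t^2 + t - 3.
The leading coefficient is 3.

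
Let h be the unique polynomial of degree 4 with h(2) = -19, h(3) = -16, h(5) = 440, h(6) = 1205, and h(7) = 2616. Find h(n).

Using the Lagrange interpolation formula with nodes 2, 3, 5, 6, 7:
  L_0(n) = (n - 3)(n - 5)(n - 6)(n - 7) / 60
  L_1(n) = (n - 2)(n - 5)(n - 6)(n - 7) / -24
  L_2(n) = (n - 2)(n - 3)(n - 6)(n - 7) / 12
  L_3(n) = (n - 2)(n - 3)(n - 5)(n - 7) / -12
  L_4(n) = (n - 2)(n - 3)(n - 5)(n - 6) / 40
Then h(n) = -19·L_0(n) - 16·L_1(n) + 440·L_2(n) + 1205·L_3(n) + 2616·L_4(n).
Expanding and collecting terms gives h(n) = 2n⁴ - 6n³ - 3n² + 2n + 5.
Check: h(2) = -19. ✓

h(n) = 2n^4 - 6n^3 - 3n^2 + 2n + 5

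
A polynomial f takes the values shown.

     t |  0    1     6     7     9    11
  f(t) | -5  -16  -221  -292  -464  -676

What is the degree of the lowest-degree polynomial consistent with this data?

Divided differences on the nodes 0, 1, 6, 7, 9, 11:
  order 0: -5  -16  -221  -292  -464  -676
  order 1: -11  -41  -71  -86  -106
  order 2: -5  -5  -5  -5
  order 3: 0  0  0
  order 4: 0  0
  order 5: 0
The order-2 divided differences are all -5 (nonzero) and every higher order vanishes, so the data lies on a polynomial of degree exactly 2.

2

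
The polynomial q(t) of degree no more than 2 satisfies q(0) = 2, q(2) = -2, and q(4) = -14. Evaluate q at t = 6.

Write q(t) = at^2 + bt + c. Substituting each data point gives a linear system:
  c = 2
  4a + 2b + c = -2
  16a + 4b + c = -14
Solving the system yields a = -1, b = 0, c = 2.
So q(t) = -t² + 2.
Then q(6) = -34.

-34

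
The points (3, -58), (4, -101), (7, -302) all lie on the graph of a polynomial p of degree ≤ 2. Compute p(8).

Write p(n) = an^2 + bn + c. Substituting each data point gives a linear system:
  9a + 3b + c = -58
  16a + 4b + c = -101
  49a + 7b + c = -302
Solving the system yields a = -6, b = -1, c = -1.
So p(n) = -6n² - n - 1.
Then p(8) = -393.

-393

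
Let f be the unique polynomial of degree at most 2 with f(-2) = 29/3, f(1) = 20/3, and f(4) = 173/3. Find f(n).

f(n) = 3n^2 + 2n + 5/3

Write f(n) = an^2 + bn + c. Substituting each data point gives a linear system:
  4a - 2b + c = 29/3
  a + b + c = 20/3
  16a + 4b + c = 173/3
Solving the system yields a = 3, b = 2, c = 5/3.
So f(n) = 3n^2 + 2n + 5/3.
Check: f(4) = 173/3. ✓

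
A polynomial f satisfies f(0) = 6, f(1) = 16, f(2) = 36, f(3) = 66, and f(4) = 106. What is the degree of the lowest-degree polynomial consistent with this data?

2

Forward differences of the values at n = 0, 1, 2, 3, 4:
  f  : 6  16  36  66  106
  Δ  : 10  20  30  40
  Δ^2: 10  10  10
  Δ^3: 0  0
  Δ^4: 0
The second differences are constant (10) and nonzero, while all higher differences vanish, so the minimal degree is 2.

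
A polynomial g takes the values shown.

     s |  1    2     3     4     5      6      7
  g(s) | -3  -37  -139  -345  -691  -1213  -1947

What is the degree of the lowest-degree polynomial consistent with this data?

3

Forward differences of the values at s = 1, 2, 3, 4, 5, 6, 7:
  g  : -3  -37  -139  -345  -691  -1213  -1947
  Δ  : -34  -102  -206  -346  -522  -734
  Δ^2: -68  -104  -140  -176  -212
  Δ^3: -36  -36  -36  -36
  Δ^4: 0  0  0
  Δ^5: 0  0
  Δ^6: 0
The third differences are constant (-36) and nonzero, while all higher differences vanish, so the minimal degree is 3.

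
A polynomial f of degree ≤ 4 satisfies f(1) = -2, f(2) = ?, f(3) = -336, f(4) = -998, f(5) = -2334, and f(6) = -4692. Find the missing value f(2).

The 5 known points determine the degree-4 polynomial uniquely.
Write f(u) = au^4 + bu^3 + cu^2 + du + e. Substituting each data point gives a linear system:
  a + b + c + d + e = -2
  81a + 27b + 9c + 3d + e = -336
  256a + 64b + 16c + 4d + e = -998
  625a + 125b + 25c + 5d + e = -2334
  1296a + 216b + 36c + 6d + e = -4692
Solving the system yields a = -3, b = -4, c = 2, d = -3, e = 6.
So f(u) = -3u^4 - 4u^3 + 2u^2 - 3u + 6.
Then f(2) = -72.

-72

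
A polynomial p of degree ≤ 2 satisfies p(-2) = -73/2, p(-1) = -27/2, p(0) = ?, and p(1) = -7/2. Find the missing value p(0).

-5/2

On equispaced nodes a degree-2 polynomial has vanishing third forward difference, so
  - p(-2) + 3·p(-1) - 3·p(0) + p(1) = 0.
Substituting the known values and solving for p(0):
  -3·p(0) = 15/2
  p(0) = -5/2.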